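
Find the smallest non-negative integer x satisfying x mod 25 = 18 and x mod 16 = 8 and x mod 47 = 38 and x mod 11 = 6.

65368

The moduli are pairwise coprime; N = 25·16·47·11 = 206800.
N/25 = 8272; 8272 ≡ 22 (mod 25); 22·8 ≡ 1, so inverse 8.
N/16 = 12925; 12925 ≡ 13 (mod 16); 13·5 ≡ 1, so inverse 5.
N/47 = 4400; 4400 ≡ 29 (mod 47); 29·13 ≡ 1, so inverse 13.
N/11 = 18800; 18800 ≡ 1 (mod 11), inverse 1.
x ≡ 18·8272·8 + 8·12925·5 + 38·4400·13 + 6·18800·1 = 3994568.
3994568 mod 206800 = 65368.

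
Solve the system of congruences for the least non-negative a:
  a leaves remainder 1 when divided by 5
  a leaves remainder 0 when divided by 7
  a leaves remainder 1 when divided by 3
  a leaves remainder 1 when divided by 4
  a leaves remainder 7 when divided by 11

3241

The moduli are pairwise coprime; N = 5·7·3·4·11 = 4620.
N/5 = 924; 924 ≡ 4 (mod 5); 4·4 ≡ 1, so inverse 4.
N/7 = 660; 660 ≡ 2 (mod 7); 2·4 ≡ 1, so inverse 4.
N/3 = 1540; 1540 ≡ 1 (mod 3), inverse 1.
N/4 = 1155; 1155 ≡ 3 (mod 4); 3·3 ≡ 1, so inverse 3.
N/11 = 420; 420 ≡ 2 (mod 11); 2·6 ≡ 1, so inverse 6.
a ≡ 1·924·4 + 0·660·4 + 1·1540·1 + 1·1155·3 + 7·420·6 = 26341.
26341 mod 4620 = 3241.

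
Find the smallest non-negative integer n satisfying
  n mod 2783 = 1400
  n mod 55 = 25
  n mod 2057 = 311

210125

gcd(2783, 55) = 11 and 11 | (25 − 1400), so the pair is consistent; merging gives n ≡ 1400 (mod 13915), where 13915 = lcm(2783, 55).
gcd(13915, 2057) = 121 and 121 | (311 − 1400), so the pair is consistent; merging gives n ≡ 210125 (mod 236555), where 236555 = lcm(13915, 2057).
The solution is unique modulo lcm(2783, 55, 2057) = 236555.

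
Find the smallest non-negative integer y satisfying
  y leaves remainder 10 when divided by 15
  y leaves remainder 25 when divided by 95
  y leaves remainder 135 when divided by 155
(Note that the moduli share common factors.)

2305

gcd(15, 95) = 5 and 5 | (25 − 10), so the pair is consistent; merging gives y ≡ 25 (mod 285), where 285 = lcm(15, 95).
gcd(285, 155) = 5 and 5 | (135 − 25), so the pair is consistent; merging gives y ≡ 2305 (mod 8835), where 8835 = lcm(285, 155).
The solution is unique modulo lcm(15, 95, 155) = 8835.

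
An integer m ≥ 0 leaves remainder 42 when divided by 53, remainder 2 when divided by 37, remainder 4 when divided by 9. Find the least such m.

8734

The moduli are pairwise coprime; N = 53·37·9 = 17649.
N/53 = 333; 333 ≡ 15 (mod 53); 15·46 ≡ 1, so inverse 46.
N/37 = 477; 477 ≡ 33 (mod 37); 33·9 ≡ 1, so inverse 9.
N/9 = 1961; 1961 ≡ 8 (mod 9); 8·8 ≡ 1, so inverse 8.
m ≡ 42·333·46 + 2·477·9 + 4·1961·8 = 714694.
714694 mod 17649 = 8734.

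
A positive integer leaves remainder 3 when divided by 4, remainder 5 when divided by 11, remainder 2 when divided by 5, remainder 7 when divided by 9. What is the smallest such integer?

From k ≡ 3 (mod 4) write k = 3 + 4t. Substituting into k ≡ 5 (mod 11) gives 4t ≡ 2 (mod 11), and since 4⁻¹ ≡ 3 (mod 11), t ≡ 6. Hence k ≡ 3 + 4·6 = 27 (mod 44).
From k ≡ 27 (mod 44) write k = 27 + 44t. Substituting into k ≡ 2 (mod 5) gives 44t ≡ 0 (mod 5), and since 4⁻¹ ≡ 4 (mod 5), t ≡ 0. Hence k ≡ 27 + 44·0 = 27 (mod 220).
From k ≡ 27 (mod 220) write k = 27 + 220t. Substituting into k ≡ 7 (mod 9) gives 220t ≡ 7 (mod 9), and since 4⁻¹ ≡ 7 (mod 9), t ≡ 4. Hence k ≡ 27 + 220·4 = 907 (mod 1980).

907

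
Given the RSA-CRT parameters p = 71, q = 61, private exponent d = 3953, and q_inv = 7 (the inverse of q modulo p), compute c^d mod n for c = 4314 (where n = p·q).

d_p = d mod (p−1) = 3953 mod 70 = 33; d_q = d mod (q−1) = 53.
m₁ = c^(d_p) mod p: c ≡ 54 (mod 71), and 54^33 mod 71 = 57.
m₂ = c^(d_q) mod q: c ≡ 44 (mod 61), and 44^53 mod 61 = 2.
h = q_inv·(m₁ − m₂) mod p = 7·(57 − 2) mod 71 = 30.
m = m₂ + h·q = 2 + 30·61 = 1832.

1832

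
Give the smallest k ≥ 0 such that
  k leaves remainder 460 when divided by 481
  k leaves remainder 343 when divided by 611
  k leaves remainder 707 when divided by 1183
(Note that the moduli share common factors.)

30282

gcd(481, 611) = 13 and 13 | (343 − 460), so the pair is consistent; merging gives k ≡ 7675 (mod 22607), where 22607 = lcm(481, 611).
gcd(22607, 1183) = 13 and 13 | (707 − 7675), so the pair is consistent; merging gives k ≡ 30282 (mod 2057237), where 2057237 = lcm(22607, 1183).
The solution is unique modulo lcm(481, 611, 1183) = 2057237.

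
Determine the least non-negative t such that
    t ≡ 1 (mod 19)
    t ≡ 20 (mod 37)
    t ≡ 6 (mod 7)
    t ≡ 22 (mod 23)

The moduli are pairwise coprime; N = 19·37·7·23 = 113183.
N/19 = 5957; 5957 ≡ 10 (mod 19); 10·2 ≡ 1, so inverse 2.
N/37 = 3059; 3059 ≡ 25 (mod 37); 25·3 ≡ 1, so inverse 3.
N/7 = 16169; 16169 ≡ 6 (mod 7); 6·6 ≡ 1, so inverse 6.
N/23 = 4921; 4921 ≡ 22 (mod 23); 22·22 ≡ 1, so inverse 22.
t ≡ 1·5957·2 + 20·3059·3 + 6·16169·6 + 22·4921·22 = 3159302.
3159302 mod 113183 = 103361.

103361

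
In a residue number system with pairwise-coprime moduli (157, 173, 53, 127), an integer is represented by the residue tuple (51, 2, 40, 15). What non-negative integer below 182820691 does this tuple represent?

136394586

Combine the congruences pairwise.
From x ≡ 51 (mod 157) write x = 51 + 157t. Substituting into x ≡ 2 (mod 173) gives 157t ≡ 124 (mod 173), and since 157⁻¹ ≡ 54 (mod 173), t ≡ 122. Hence x ≡ 51 + 157·122 = 19205 (mod 27161).
From x ≡ 19205 (mod 27161) write x = 19205 + 27161t. Substituting into x ≡ 40 (mod 53) gives 27161t ≡ 21 (mod 53), and since 25⁻¹ ≡ 17 (mod 53), t ≡ 39. Hence x ≡ 19205 + 27161·39 = 1078484 (mod 1439533).
From x ≡ 1078484 (mod 1439533) write x = 1078484 + 1439533t. Substituting into x ≡ 15 (mod 127) gives 1439533t ≡ 15 (mod 127), and since 115⁻¹ ≡ 74 (mod 127), t ≡ 94. Hence x ≡ 1078484 + 1439533·94 = 136394586 (mod 182820691).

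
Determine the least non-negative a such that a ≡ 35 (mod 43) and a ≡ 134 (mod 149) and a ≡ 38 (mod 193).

938983

The moduli are pairwise coprime; N = 43·149·193 = 1236551.
N/43 = 28757; 28757 ≡ 33 (mod 43); 33·30 ≡ 1, so inverse 30.
N/149 = 8299; 8299 ≡ 104 (mod 149); 104·96 ≡ 1, so inverse 96.
N/193 = 6407; 6407 ≡ 38 (mod 193); 38·127 ≡ 1, so inverse 127.
a ≡ 35·28757·30 + 134·8299·96 + 38·6407·127 = 167873368.
167873368 mod 1236551 = 938983.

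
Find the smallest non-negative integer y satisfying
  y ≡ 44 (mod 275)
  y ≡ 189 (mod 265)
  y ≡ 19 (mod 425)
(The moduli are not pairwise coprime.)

229944

gcd(275, 265) = 5 and 5 | (189 − 44), so the pair is consistent; merging gives y ≡ 11319 (mod 14575), where 14575 = lcm(275, 265).
gcd(14575, 425) = 25 and 25 | (19 − 11319), so the pair is consistent; merging gives y ≡ 229944 (mod 247775), where 247775 = lcm(14575, 425).
The solution is unique modulo lcm(275, 265, 425) = 247775.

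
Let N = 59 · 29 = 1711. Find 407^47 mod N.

Mod 59: 407 ≡ 53; 53^47 ≡ 45 (mod 59).
Mod 29: 407 ≡ 1; by Fermat, exponent reduces to 47 mod 28 = 19; 1^19 ≡ 1 (mod 29).
Combine by CRT: x ≡ 45 (mod 59), x ≡ 1 (mod 29) ⇒ x ≡ 871 (mod 1711).

871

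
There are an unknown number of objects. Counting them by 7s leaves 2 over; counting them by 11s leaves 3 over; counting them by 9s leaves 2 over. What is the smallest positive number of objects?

443

From N ≡ 2 (mod 7) write N = 2 + 7t. Substituting into N ≡ 3 (mod 11) gives 7t ≡ 1 (mod 11), and since 7⁻¹ ≡ 8 (mod 11), t ≡ 8. Hence N ≡ 2 + 7·8 = 58 (mod 77).
From N ≡ 58 (mod 77) write N = 58 + 77t. Substituting into N ≡ 2 (mod 9) gives 77t ≡ 7 (mod 9), and since 5⁻¹ ≡ 2 (mod 9), t ≡ 5. Hence N ≡ 58 + 77·5 = 443 (mod 693).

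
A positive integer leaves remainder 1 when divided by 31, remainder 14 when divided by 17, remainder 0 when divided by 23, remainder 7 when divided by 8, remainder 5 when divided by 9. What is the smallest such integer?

178871

The moduli are pairwise coprime; N = 31·17·23·8·9 = 872712.
N/31 = 28152; 28152 ≡ 4 (mod 31); 4·8 ≡ 1, so inverse 8.
N/17 = 51336; 51336 ≡ 13 (mod 17); 13·4 ≡ 1, so inverse 4.
N/23 = 37944; 37944 ≡ 17 (mod 23); 17·19 ≡ 1, so inverse 19.
N/8 = 109089; 109089 ≡ 1 (mod 8), inverse 1.
N/9 = 96968; 96968 ≡ 2 (mod 9); 2·5 ≡ 1, so inverse 5.
x ≡ 1·28152·8 + 14·51336·4 + 0·37944·19 + 7·109089·1 + 5·96968·5 = 6287855.
6287855 mod 872712 = 178871.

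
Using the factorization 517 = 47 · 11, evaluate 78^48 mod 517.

397

Mod 47: 78 ≡ 31; by Fermat, exponent reduces to 48 mod 46 = 2; 31^2 ≡ 21 (mod 47).
Mod 11: 78 ≡ 1; by Fermat, exponent reduces to 48 mod 10 = 8; 1^8 ≡ 1 (mod 11).
Combine by CRT: x ≡ 21 (mod 47), x ≡ 1 (mod 11) ⇒ x ≡ 397 (mod 517).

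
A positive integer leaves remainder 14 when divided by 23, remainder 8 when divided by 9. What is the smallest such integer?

152

Combine the congruences pairwise.
From N ≡ 14 (mod 23) write N = 14 + 23t. Substituting into N ≡ 8 (mod 9) gives 23t ≡ 3 (mod 9), and since 5⁻¹ ≡ 2 (mod 9), t ≡ 6. Hence N ≡ 14 + 23·6 = 152 (mod 207).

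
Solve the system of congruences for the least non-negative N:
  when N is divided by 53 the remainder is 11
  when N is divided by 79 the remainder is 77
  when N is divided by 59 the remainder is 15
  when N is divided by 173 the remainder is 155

25676815

The moduli are pairwise coprime; M = 53·79·59·173 = 42736709.
M/53 = 806353; 806353 ≡ 11 (mod 53); 11·29 ≡ 1, so inverse 29.
M/79 = 540971; 540971 ≡ 58 (mod 79); 58·15 ≡ 1, so inverse 15.
M/59 = 724351; 724351 ≡ 8 (mod 59); 8·37 ≡ 1, so inverse 37.
M/173 = 247033; 247033 ≡ 162 (mod 173); 162·110 ≡ 1, so inverse 110.
N ≡ 11·806353·29 + 77·540971·15 + 15·724351·37 + 155·247033·110 = 5495975567.
5495975567 mod 42736709 = 25676815.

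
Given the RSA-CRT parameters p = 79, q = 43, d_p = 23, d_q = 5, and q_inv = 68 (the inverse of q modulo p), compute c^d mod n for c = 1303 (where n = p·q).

2009

m₁ = c^(d_p) mod p: c ≡ 39 (mod 79), and 39^23 mod 79 = 34.
m₂ = c^(d_q) mod q: c ≡ 13 (mod 43), and 13^5 mod 43 = 31.
h = q_inv·(m₁ − m₂) mod p = 68·(34 − 31) mod 79 = 46.
m = m₂ + h·q = 31 + 46·43 = 2009.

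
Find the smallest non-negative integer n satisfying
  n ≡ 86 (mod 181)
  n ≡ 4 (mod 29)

1715

From n ≡ 86 (mod 181) write n = 86 + 181t. Substituting into n ≡ 4 (mod 29) gives 181t ≡ 5 (mod 29), and since 7⁻¹ ≡ 25 (mod 29), t ≡ 9. Hence n ≡ 86 + 181·9 = 1715 (mod 5249).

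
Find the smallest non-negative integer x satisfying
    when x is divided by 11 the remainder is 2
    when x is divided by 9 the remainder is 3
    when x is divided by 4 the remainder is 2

From x ≡ 2 (mod 11) write x = 2 + 11t. Substituting into x ≡ 3 (mod 9) gives 11t ≡ 1 (mod 9), and since 2⁻¹ ≡ 5 (mod 9), t ≡ 5. Hence x ≡ 2 + 11·5 = 57 (mod 99).
From x ≡ 57 (mod 99) write x = 57 + 99t. Substituting into x ≡ 2 (mod 4) gives 99t ≡ 1 (mod 4), and since 3⁻¹ ≡ 3 (mod 4), t ≡ 3. Hence x ≡ 57 + 99·3 = 354 (mod 396).

354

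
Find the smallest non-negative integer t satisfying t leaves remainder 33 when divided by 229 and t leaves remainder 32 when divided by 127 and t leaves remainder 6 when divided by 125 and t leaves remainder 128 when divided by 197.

The moduli are pairwise coprime; N = 229·127·125·197 = 716168875.
N/229 = 3127375; 3127375 ≡ 151 (mod 229); 151·91 ≡ 1, so inverse 91.
N/127 = 5639125; 5639125 ≡ 71 (mod 127); 71·34 ≡ 1, so inverse 34.
N/125 = 5729351; 5729351 ≡ 101 (mod 125); 101·26 ≡ 1, so inverse 26.
N/197 = 3635375; 3635375 ≡ 134 (mod 197); 134·25 ≡ 1, so inverse 25.
t ≡ 33·3127375·91 + 32·5639125·34 + 6·5729351·26 + 128·3635375·25 = 28053853881.
28053853881 mod 716168875 = 123267756.

123267756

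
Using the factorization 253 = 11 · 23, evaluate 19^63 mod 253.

83

Mod 11: 19 ≡ 8; by Fermat, exponent reduces to 63 mod 10 = 3; 8^3 ≡ 6 (mod 11).
Mod 23: 19 ≡ 19; by Fermat, exponent reduces to 63 mod 22 = 19; 19^19 ≡ 14 (mod 23).
Combine by CRT: x ≡ 6 (mod 11), x ≡ 14 (mod 23) ⇒ x ≡ 83 (mod 253).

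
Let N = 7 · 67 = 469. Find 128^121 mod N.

Mod 7: 128 ≡ 2; by Fermat, exponent reduces to 121 mod 6 = 1; 2^1 ≡ 2 (mod 7).
Mod 67: 128 ≡ 61; by Fermat, exponent reduces to 121 mod 66 = 55; 61^55 ≡ 30 (mod 67).
Combine by CRT: x ≡ 2 (mod 7), x ≡ 30 (mod 67) ⇒ x ≡ 30 (mod 469).

30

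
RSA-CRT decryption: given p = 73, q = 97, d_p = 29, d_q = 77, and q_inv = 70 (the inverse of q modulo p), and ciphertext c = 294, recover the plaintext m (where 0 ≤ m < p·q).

m₁ = c^(d_p) mod p: c ≡ 2 (mod 73), and 2^29 mod 73 = 4.
m₂ = c^(d_q) mod q: c ≡ 3 (mod 97), and 3^77 mod 97 = 48.
h = q_inv·(m₁ − m₂) mod p = 70·(4 − 48) mod 73 = 59.
m = m₂ + h·q = 48 + 59·97 = 5771.

5771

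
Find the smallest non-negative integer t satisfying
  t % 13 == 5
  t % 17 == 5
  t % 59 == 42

The moduli are pairwise coprime; N = 13·17·59 = 13039.
N/13 = 1003; 1003 ≡ 2 (mod 13); 2·7 ≡ 1, so inverse 7.
N/17 = 767; 767 ≡ 2 (mod 17); 2·9 ≡ 1, so inverse 9.
N/59 = 221; 221 ≡ 44 (mod 59); 44·55 ≡ 1, so inverse 55.
t ≡ 5·1003·7 + 5·767·9 + 42·221·55 = 580130.
580130 mod 13039 = 6414.

6414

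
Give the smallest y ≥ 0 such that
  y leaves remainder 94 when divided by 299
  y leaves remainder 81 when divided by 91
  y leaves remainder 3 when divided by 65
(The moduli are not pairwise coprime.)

9363

Combine the congruences pairwise.
gcd(299, 91) = 13 and 13 | (81 − 94), so the pair is consistent; merging gives y ≡ 991 (mod 2093), where 2093 = lcm(299, 91).
gcd(2093, 65) = 13 and 13 | (3 − 991), so the pair is consistent; merging gives y ≡ 9363 (mod 10465), where 10465 = lcm(2093, 65).
The solution is unique modulo lcm(299, 91, 65) = 10465.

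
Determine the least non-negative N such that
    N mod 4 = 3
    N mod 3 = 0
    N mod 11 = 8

63

From N ≡ 3 (mod 4) write N = 3 + 4t. Substituting into N ≡ 0 (mod 3) gives 4t ≡ 0 (mod 3), and since 1⁻¹ ≡ 1 (mod 3), t ≡ 0. Hence N ≡ 3 + 4·0 = 3 (mod 12).
From N ≡ 3 (mod 12) write N = 3 + 12t. Substituting into N ≡ 8 (mod 11) gives 12t ≡ 5 (mod 11), and since 1⁻¹ ≡ 1 (mod 11), t ≡ 5. Hence N ≡ 3 + 12·5 = 63 (mod 132).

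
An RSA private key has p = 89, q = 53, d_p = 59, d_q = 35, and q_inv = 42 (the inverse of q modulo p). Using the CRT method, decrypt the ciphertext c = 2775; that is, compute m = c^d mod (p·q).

m₁ = c^(d_p) mod p: c ≡ 16 (mod 89), and 16^59 mod 89 = 32.
m₂ = c^(d_q) mod q: c ≡ 19 (mod 53), and 19^35 mod 53 = 5.
h = q_inv·(m₁ − m₂) mod p = 42·(32 − 5) mod 89 = 66.
m = m₂ + h·q = 5 + 66·53 = 3503.

3503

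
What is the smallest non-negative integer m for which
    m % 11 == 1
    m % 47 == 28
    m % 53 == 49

The moduli are pairwise coprime; N = 11·47·53 = 27401.
N/11 = 2491; 2491 ≡ 5 (mod 11); 5·9 ≡ 1, so inverse 9.
N/47 = 583; 583 ≡ 19 (mod 47); 19·5 ≡ 1, so inverse 5.
N/53 = 517; 517 ≡ 40 (mod 53); 40·4 ≡ 1, so inverse 4.
m ≡ 1·2491·9 + 28·583·5 + 49·517·4 = 205371.
205371 mod 27401 = 13564.

13564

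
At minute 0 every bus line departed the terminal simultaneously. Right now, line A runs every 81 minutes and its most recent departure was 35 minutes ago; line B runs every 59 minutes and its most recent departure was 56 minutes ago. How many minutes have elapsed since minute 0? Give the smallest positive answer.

From t ≡ 35 (mod 81) write t = 35 + 81s. Substituting into t ≡ 56 (mod 59) gives 81s ≡ 21 (mod 59), and since 22⁻¹ ≡ 51 (mod 59), s ≡ 9. Hence t ≡ 35 + 81·9 = 764 (mod 4779).

764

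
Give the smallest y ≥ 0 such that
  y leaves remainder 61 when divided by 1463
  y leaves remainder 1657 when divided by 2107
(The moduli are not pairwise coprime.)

321921

gcd(1463, 2107) = 7 and 7 | (1657 − 61), so the pair is consistent; merging gives y ≡ 321921 (mod 440363), where 440363 = lcm(1463, 2107).
The solution is unique modulo lcm(1463, 2107) = 440363.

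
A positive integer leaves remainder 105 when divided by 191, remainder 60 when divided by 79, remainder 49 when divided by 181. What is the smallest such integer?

The moduli are pairwise coprime; N = 191·79·181 = 2731109.
N/191 = 14299; 14299 ≡ 165 (mod 191); 165·22 ≡ 1, so inverse 22.
N/79 = 34571; 34571 ≡ 48 (mod 79); 48·28 ≡ 1, so inverse 28.
N/181 = 15089; 15089 ≡ 66 (mod 181); 66·96 ≡ 1, so inverse 96.
m ≡ 105·14299·22 + 60·34571·28 + 49·15089·96 = 162088626.
162088626 mod 2731109 = 953195.

953195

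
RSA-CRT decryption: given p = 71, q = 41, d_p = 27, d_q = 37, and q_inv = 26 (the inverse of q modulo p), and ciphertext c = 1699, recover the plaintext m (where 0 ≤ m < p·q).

m₁ = c^(d_p) mod p: c ≡ 66 (mod 71), and 66^27 mod 71 = 46.
m₂ = c^(d_q) mod q: c ≡ 18 (mod 41), and 18^37 mod 41 = 37.
h = q_inv·(m₁ − m₂) mod p = 26·(46 − 37) mod 71 = 21.
m = m₂ + h·q = 37 + 21·41 = 898.

898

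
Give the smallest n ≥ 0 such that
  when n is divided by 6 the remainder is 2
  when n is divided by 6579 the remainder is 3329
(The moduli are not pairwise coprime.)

Combine the congruences pairwise.
gcd(6, 6579) = 3 and 3 | (3329 − 2), so the pair is consistent; merging gives n ≡ 9908 (mod 13158), where 13158 = lcm(6, 6579).
The solution is unique modulo lcm(6, 6579) = 13158.

9908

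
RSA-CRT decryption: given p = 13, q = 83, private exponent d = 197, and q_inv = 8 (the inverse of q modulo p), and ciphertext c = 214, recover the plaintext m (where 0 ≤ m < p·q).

951

d_p = d mod (p−1) = 197 mod 12 = 5; d_q = d mod (q−1) = 33.
m₁ = c^(d_p) mod p: c ≡ 6 (mod 13), and 6^5 mod 13 = 2.
m₂ = c^(d_q) mod q: c ≡ 48 (mod 83), and 48^33 mod 83 = 38.
h = q_inv·(m₁ − m₂) mod p = 8·(2 − 38) mod 13 = 11.
m = m₂ + h·q = 38 + 11·83 = 951.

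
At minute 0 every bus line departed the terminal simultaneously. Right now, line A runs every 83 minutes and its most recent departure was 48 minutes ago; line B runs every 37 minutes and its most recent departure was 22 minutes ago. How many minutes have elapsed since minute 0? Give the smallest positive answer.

From t ≡ 48 (mod 83) write t = 48 + 83s. Substituting into t ≡ 22 (mod 37) gives 83s ≡ 11 (mod 37), and since 9⁻¹ ≡ 33 (mod 37), s ≡ 30. Hence t ≡ 48 + 83·30 = 2538 (mod 3071).

2538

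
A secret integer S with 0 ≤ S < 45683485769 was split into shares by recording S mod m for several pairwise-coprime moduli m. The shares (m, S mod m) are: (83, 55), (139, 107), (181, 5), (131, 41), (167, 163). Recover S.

From S ≡ 55 (mod 83) write S = 55 + 83t. Substituting into S ≡ 107 (mod 139) gives 83t ≡ 52 (mod 139), and since 83⁻¹ ≡ 67 (mod 139), t ≡ 9. Hence S ≡ 55 + 83·9 = 802 (mod 11537).
From S ≡ 802 (mod 11537) write S = 802 + 11537t. Substituting into S ≡ 5 (mod 181) gives 11537t ≡ 108 (mod 181), and since 134⁻¹ ≡ 77 (mod 181), t ≡ 171. Hence S ≡ 802 + 11537·171 = 1973629 (mod 2088197).
From S ≡ 1973629 (mod 2088197) write S = 1973629 + 2088197t. Substituting into S ≡ 41 (mod 131) gives 2088197t ≡ 58 (mod 131), and since 57⁻¹ ≡ 23 (mod 131), t ≡ 24. Hence S ≡ 1973629 + 2088197·24 = 52090357 (mod 273553807).
From S ≡ 52090357 (mod 273553807) write S = 52090357 + 273553807t. Substituting into S ≡ 163 (mod 167) gives 273553807t ≡ 112 (mod 167), and since 125⁻¹ ≡ 163 (mod 167), t ≡ 53. Hence S ≡ 52090357 + 273553807·53 = 14550442128 (mod 45683485769).

14550442128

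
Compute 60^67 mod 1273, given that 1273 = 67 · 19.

Mod 67: 60 ≡ 60; by Fermat, exponent reduces to 67 mod 66 = 1; 60^1 ≡ 60 (mod 67).
Mod 19: 60 ≡ 3; by Fermat, exponent reduces to 67 mod 18 = 13; 3^13 ≡ 14 (mod 19).
Combine by CRT: x ≡ 60 (mod 67), x ≡ 14 (mod 19) ⇒ x ≡ 261 (mod 1273).

261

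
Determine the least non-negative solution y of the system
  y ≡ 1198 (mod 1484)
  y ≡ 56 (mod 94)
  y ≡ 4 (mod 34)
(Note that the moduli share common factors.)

413750

gcd(1484, 94) = 2 and 2 | (56 − 1198), so the pair is consistent; merging gives y ≡ 65010 (mod 69748), where 69748 = lcm(1484, 94).
gcd(69748, 34) = 2 and 2 | (4 − 65010), so the pair is consistent; merging gives y ≡ 413750 (mod 1185716), where 1185716 = lcm(69748, 34).
The solution is unique modulo lcm(1484, 94, 34) = 1185716.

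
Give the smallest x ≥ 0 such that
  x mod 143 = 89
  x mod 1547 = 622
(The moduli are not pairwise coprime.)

gcd(143, 1547) = 13 and 13 | (622 − 89), so the pair is consistent; merging gives x ≡ 6810 (mod 17017), where 17017 = lcm(143, 1547).
The solution is unique modulo lcm(143, 1547) = 17017.

6810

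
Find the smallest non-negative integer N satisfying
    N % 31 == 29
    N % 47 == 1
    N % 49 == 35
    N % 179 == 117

9547440

The moduli are pairwise coprime; M = 31·47·49·179 = 12779347.
M/31 = 412237; 412237 ≡ 30 (mod 31); 30·30 ≡ 1, so inverse 30.
M/47 = 271901; 271901 ≡ 6 (mod 47); 6·8 ≡ 1, so inverse 8.
M/49 = 260803; 260803 ≡ 25 (mod 49); 25·2 ≡ 1, so inverse 2.
M/179 = 71393; 71393 ≡ 151 (mod 179); 151·147 ≡ 1, so inverse 147.
N ≡ 29·412237·30 + 1·271901·8 + 35·260803·2 + 117·71393·147 = 1606965815.
1606965815 mod 12779347 = 9547440.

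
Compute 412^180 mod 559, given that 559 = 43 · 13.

Mod 43: 412 ≡ 25; by Fermat, exponent reduces to 180 mod 42 = 12; 25^12 ≡ 4 (mod 43).
Mod 13: 412 ≡ 9; since 12 | 180, by Fermat 9^180 ≡ 1 (mod 13).
Combine by CRT: x ≡ 4 (mod 43), x ≡ 1 (mod 13) ⇒ x ≡ 391 (mod 559).

391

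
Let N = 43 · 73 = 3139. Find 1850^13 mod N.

Mod 43: 1850 ≡ 1; 1^13 ≡ 1 (mod 43).
Mod 73: 1850 ≡ 25; 25^13 ≡ 54 (mod 73).
Combine by CRT: x ≡ 1 (mod 43), x ≡ 54 (mod 73) ⇒ x ≡ 1076 (mod 3139).

1076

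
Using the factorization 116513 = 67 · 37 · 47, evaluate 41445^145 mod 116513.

Mod 67: 41445 ≡ 39; by Fermat, exponent reduces to 145 mod 66 = 13; 39^13 ≡ 23 (mod 67).
Mod 37: 41445 ≡ 5; by Fermat, exponent reduces to 145 mod 36 = 1; 5^1 ≡ 5 (mod 37).
Mod 47: 41445 ≡ 38; by Fermat, exponent reduces to 145 mod 46 = 7; 38^7 ≡ 33 (mod 47).
Combine by CRT: x ≡ 23 (mod 67), x ≡ 5 (mod 37), x ≡ 33 (mod 47) ⇒ x ≡ 61462 (mod 116513).

61462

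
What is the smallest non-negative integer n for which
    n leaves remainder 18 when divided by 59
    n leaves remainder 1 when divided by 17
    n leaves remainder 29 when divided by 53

37129

From n ≡ 18 (mod 59) write n = 18 + 59t. Substituting into n ≡ 1 (mod 17) gives 59t ≡ 0 (mod 17), and since 8⁻¹ ≡ 15 (mod 17), t ≡ 0. Hence n ≡ 18 + 59·0 = 18 (mod 1003).
From n ≡ 18 (mod 1003) write n = 18 + 1003t. Substituting into n ≡ 29 (mod 53) gives 1003t ≡ 11 (mod 53), and since 49⁻¹ ≡ 13 (mod 53), t ≡ 37. Hence n ≡ 18 + 1003·37 = 37129 (mod 53159).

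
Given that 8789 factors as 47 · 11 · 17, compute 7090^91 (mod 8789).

Mod 47: 7090 ≡ 40; by Fermat, exponent reduces to 91 mod 46 = 45; 40^45 ≡ 20 (mod 47).
Mod 11: 7090 ≡ 6; by Fermat, exponent reduces to 91 mod 10 = 1; 6^1 ≡ 6 (mod 11).
Mod 17: 7090 ≡ 1; by Fermat, exponent reduces to 91 mod 16 = 11; 1^11 ≡ 1 (mod 17).
Combine by CRT: x ≡ 20 (mod 47), x ≡ 6 (mod 11), x ≡ 1 (mod 17) ⇒ x ≡ 2041 (mod 8789).

2041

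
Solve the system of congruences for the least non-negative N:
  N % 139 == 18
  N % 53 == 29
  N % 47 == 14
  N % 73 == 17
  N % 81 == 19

From N ≡ 18 (mod 139) write N = 18 + 139t. Substituting into N ≡ 29 (mod 53) gives 139t ≡ 11 (mod 53), and since 33⁻¹ ≡ 45 (mod 53), t ≡ 18. Hence N ≡ 18 + 139·18 = 2520 (mod 7367).
From N ≡ 2520 (mod 7367) write N = 2520 + 7367t. Substituting into N ≡ 14 (mod 47) gives 7367t ≡ 32 (mod 47), and since 35⁻¹ ≡ 43 (mod 47), t ≡ 13. Hence N ≡ 2520 + 7367·13 = 98291 (mod 346249).
From N ≡ 98291 (mod 346249) write N = 98291 + 346249t. Substituting into N ≡ 17 (mod 73) gives 346249t ≡ 57 (mod 73), and since 10⁻¹ ≡ 22 (mod 73), t ≡ 13. Hence N ≡ 98291 + 346249·13 = 4599528 (mod 25276177).
From N ≡ 4599528 (mod 25276177) write N = 4599528 + 25276177t. Substituting into N ≡ 19 (mod 81) gives 25276177t ≡ 76 (mod 81), and since 46⁻¹ ≡ 37 (mod 81), t ≡ 58. Hence N ≡ 4599528 + 25276177·58 = 1470617794 (mod 2047370337).

1470617794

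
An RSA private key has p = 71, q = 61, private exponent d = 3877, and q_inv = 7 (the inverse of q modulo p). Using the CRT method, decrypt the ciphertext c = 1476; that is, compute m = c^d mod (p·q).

408

d_p = d mod (p−1) = 3877 mod 70 = 27; d_q = d mod (q−1) = 37.
m₁ = c^(d_p) mod p: c ≡ 56 (mod 71), and 56^27 mod 71 = 53.
m₂ = c^(d_q) mod q: c ≡ 12 (mod 61), and 12^37 mod 61 = 42.
h = q_inv·(m₁ − m₂) mod p = 7·(53 − 42) mod 71 = 6.
m = m₂ + h·q = 42 + 6·61 = 408.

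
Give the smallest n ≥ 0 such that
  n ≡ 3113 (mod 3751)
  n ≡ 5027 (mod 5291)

gcd(3751, 5291) = 11 and 11 | (5027 − 3113), so the pair is consistent; merging gives n ≡ 952116 (mod 1804231), where 1804231 = lcm(3751, 5291).
The solution is unique modulo lcm(3751, 5291) = 1804231.

952116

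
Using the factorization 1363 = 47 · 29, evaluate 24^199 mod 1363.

397

Mod 47: 24 ≡ 24; by Fermat, exponent reduces to 199 mod 46 = 15; 24^15 ≡ 21 (mod 47).
Mod 29: 24 ≡ 24; by Fermat, exponent reduces to 199 mod 28 = 3; 24^3 ≡ 20 (mod 29).
Combine by CRT: x ≡ 21 (mod 47), x ≡ 20 (mod 29) ⇒ x ≡ 397 (mod 1363).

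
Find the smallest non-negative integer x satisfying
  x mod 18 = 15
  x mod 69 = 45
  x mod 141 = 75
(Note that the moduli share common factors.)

18123

Combine the congruences pairwise.
gcd(18, 69) = 3 and 3 | (45 − 15), so the pair is consistent; merging gives x ≡ 321 (mod 414), where 414 = lcm(18, 69).
gcd(414, 141) = 3 and 3 | (75 − 321), so the pair is consistent; merging gives x ≡ 18123 (mod 19458), where 19458 = lcm(414, 141).
The solution is unique modulo lcm(18, 69, 141) = 19458.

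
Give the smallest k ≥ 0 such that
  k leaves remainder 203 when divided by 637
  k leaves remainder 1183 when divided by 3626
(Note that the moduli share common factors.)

19313

gcd(637, 3626) = 49 and 49 | (1183 − 203), so the pair is consistent; merging gives k ≡ 19313 (mod 47138), where 47138 = lcm(637, 3626).
The solution is unique modulo lcm(637, 3626) = 47138.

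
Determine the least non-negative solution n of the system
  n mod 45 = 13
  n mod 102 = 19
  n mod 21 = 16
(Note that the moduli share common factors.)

gcd(45, 102) = 3 and 3 | (19 − 13), so the pair is consistent; merging gives n ≡ 733 (mod 1530), where 1530 = lcm(45, 102).
gcd(1530, 21) = 3 and 3 | (16 − 733), so the pair is consistent; merging gives n ≡ 2263 (mod 10710), where 10710 = lcm(1530, 21).
The solution is unique modulo lcm(45, 102, 21) = 10710.

2263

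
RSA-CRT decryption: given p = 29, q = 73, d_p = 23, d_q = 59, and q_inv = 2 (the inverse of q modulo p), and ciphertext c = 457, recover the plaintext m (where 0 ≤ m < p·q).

m₁ = c^(d_p) mod p: c ≡ 22 (mod 29), and 22^23 mod 29 = 9.
m₂ = c^(d_q) mod q: c ≡ 19 (mod 73), and 19^59 mod 73 = 61.
h = q_inv·(m₁ − m₂) mod p = 2·(9 − 61) mod 29 = 12.
m = m₂ + h·q = 61 + 12·73 = 937.

937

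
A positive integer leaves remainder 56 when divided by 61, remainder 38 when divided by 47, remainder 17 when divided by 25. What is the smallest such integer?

From N ≡ 56 (mod 61) write N = 56 + 61t. Substituting into N ≡ 38 (mod 47) gives 61t ≡ 29 (mod 47), and since 14⁻¹ ≡ 37 (mod 47), t ≡ 39. Hence N ≡ 56 + 61·39 = 2435 (mod 2867).
From N ≡ 2435 (mod 2867) write N = 2435 + 2867t. Substituting into N ≡ 17 (mod 25) gives 2867t ≡ 7 (mod 25), and since 17⁻¹ ≡ 3 (mod 25), t ≡ 21. Hence N ≡ 2435 + 2867·21 = 62642 (mod 71675).

62642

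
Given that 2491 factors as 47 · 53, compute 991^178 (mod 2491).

Mod 47: 991 ≡ 4; by Fermat, exponent reduces to 178 mod 46 = 40; 4^40 ≡ 27 (mod 47).
Mod 53: 991 ≡ 37; by Fermat, exponent reduces to 178 mod 52 = 22; 37^22 ≡ 36 (mod 53).
Combine by CRT: x ≡ 27 (mod 47), x ≡ 36 (mod 53) ⇒ x ≡ 1202 (mod 2491).

1202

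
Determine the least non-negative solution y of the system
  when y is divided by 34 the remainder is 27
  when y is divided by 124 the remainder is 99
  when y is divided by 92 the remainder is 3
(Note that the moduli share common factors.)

28247

Combine the congruences pairwise.
gcd(34, 124) = 2 and 2 | (99 − 27), so the pair is consistent; merging gives y ≡ 843 (mod 2108), where 2108 = lcm(34, 124).
gcd(2108, 92) = 4 and 4 | (3 − 843), so the pair is consistent; merging gives y ≡ 28247 (mod 48484), where 48484 = lcm(2108, 92).
The solution is unique modulo lcm(34, 124, 92) = 48484.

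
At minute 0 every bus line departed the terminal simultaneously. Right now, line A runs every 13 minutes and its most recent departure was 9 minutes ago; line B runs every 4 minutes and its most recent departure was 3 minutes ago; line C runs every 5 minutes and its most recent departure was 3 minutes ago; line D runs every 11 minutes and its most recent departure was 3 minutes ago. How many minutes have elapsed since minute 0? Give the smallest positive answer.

From t ≡ 9 (mod 13) write t = 9 + 13s. Substituting into t ≡ 3 (mod 4) gives 13s ≡ 2 (mod 4), and since 1⁻¹ ≡ 1 (mod 4), s ≡ 2. Hence t ≡ 9 + 13·2 = 35 (mod 52).
From t ≡ 35 (mod 52) write t = 35 + 52s. Substituting into t ≡ 3 (mod 5) gives 52s ≡ 3 (mod 5), and since 2⁻¹ ≡ 3 (mod 5), s ≡ 4. Hence t ≡ 35 + 52·4 = 243 (mod 260).
From t ≡ 243 (mod 260) write t = 243 + 260s. Substituting into t ≡ 3 (mod 11) gives 260s ≡ 2 (mod 11), and since 7⁻¹ ≡ 8 (mod 11), s ≡ 5. Hence t ≡ 243 + 260·5 = 1543 (mod 2860).

1543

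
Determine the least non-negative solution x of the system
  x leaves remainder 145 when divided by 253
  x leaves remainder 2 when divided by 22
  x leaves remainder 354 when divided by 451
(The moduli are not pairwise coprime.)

16590

gcd(253, 22) = 11 and 11 | (2 − 145), so the pair is consistent; merging gives x ≡ 398 (mod 506), where 506 = lcm(253, 22).
gcd(506, 451) = 11 and 11 | (354 − 398), so the pair is consistent; merging gives x ≡ 16590 (mod 20746), where 20746 = lcm(506, 451).
The solution is unique modulo lcm(253, 22, 451) = 20746.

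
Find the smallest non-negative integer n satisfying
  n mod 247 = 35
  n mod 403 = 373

gcd(247, 403) = 13 and 13 | (373 − 35), so the pair is consistent; merging gives n ≡ 776 (mod 7657), where 7657 = lcm(247, 403).
The solution is unique modulo lcm(247, 403) = 7657.

776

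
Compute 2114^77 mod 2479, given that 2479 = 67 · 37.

498

Mod 67: 2114 ≡ 37; by Fermat, exponent reduces to 77 mod 66 = 11; 37^11 ≡ 29 (mod 67).
Mod 37: 2114 ≡ 5; by Fermat, exponent reduces to 77 mod 36 = 5; 5^5 ≡ 17 (mod 37).
Combine by CRT: x ≡ 29 (mod 67), x ≡ 17 (mod 37) ⇒ x ≡ 498 (mod 2479).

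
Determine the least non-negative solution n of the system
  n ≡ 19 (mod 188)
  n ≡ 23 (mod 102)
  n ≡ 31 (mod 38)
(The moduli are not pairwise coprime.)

16751

gcd(188, 102) = 2 and 2 | (23 − 19), so the pair is consistent; merging gives n ≡ 7163 (mod 9588), where 9588 = lcm(188, 102).
gcd(9588, 38) = 2 and 2 | (31 − 7163), so the pair is consistent; merging gives n ≡ 16751 (mod 182172), where 182172 = lcm(9588, 38).
The solution is unique modulo lcm(188, 102, 38) = 182172.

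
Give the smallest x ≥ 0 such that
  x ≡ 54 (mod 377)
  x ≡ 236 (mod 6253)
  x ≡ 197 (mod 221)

400428

Combine the congruences pairwise.
gcd(377, 6253) = 13 and 13 | (236 − 54), so the pair is consistent; merging gives x ≡ 37754 (mod 181337), where 181337 = lcm(377, 6253).
gcd(181337, 221) = 13 and 13 | (197 − 37754), so the pair is consistent; merging gives x ≡ 400428 (mod 3082729), where 3082729 = lcm(181337, 221).
The solution is unique modulo lcm(377, 6253, 221) = 3082729.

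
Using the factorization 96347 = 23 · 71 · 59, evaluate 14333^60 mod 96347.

11167

Mod 23: 14333 ≡ 4; by Fermat, exponent reduces to 60 mod 22 = 16; 4^16 ≡ 12 (mod 23).
Mod 71: 14333 ≡ 62; 62^60 ≡ 20 (mod 71).
Mod 59: 14333 ≡ 55; by Fermat, exponent reduces to 60 mod 58 = 2; 55^2 ≡ 16 (mod 59).
Combine by CRT: x ≡ 12 (mod 23), x ≡ 20 (mod 71), x ≡ 16 (mod 59) ⇒ x ≡ 11167 (mod 96347).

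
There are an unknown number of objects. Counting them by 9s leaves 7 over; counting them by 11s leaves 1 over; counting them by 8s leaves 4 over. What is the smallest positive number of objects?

From N ≡ 7 (mod 9) write N = 7 + 9t. Substituting into N ≡ 1 (mod 11) gives 9t ≡ 5 (mod 11), and since 9⁻¹ ≡ 5 (mod 11), t ≡ 3. Hence N ≡ 7 + 9·3 = 34 (mod 99).
From N ≡ 34 (mod 99) write N = 34 + 99t. Substituting into N ≡ 4 (mod 8) gives 99t ≡ 2 (mod 8), and since 3⁻¹ ≡ 3 (mod 8), t ≡ 6. Hence N ≡ 34 + 99·6 = 628 (mod 792).

628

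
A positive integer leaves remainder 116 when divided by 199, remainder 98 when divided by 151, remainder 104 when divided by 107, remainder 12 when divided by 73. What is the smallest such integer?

The moduli are pairwise coprime; N = 199·151·107·73 = 234712739.
N/199 = 1179461; 1179461 ≡ 187 (mod 199); 187·116 ≡ 1, so inverse 116.
N/151 = 1554389; 1554389 ≡ 146 (mod 151); 146·30 ≡ 1, so inverse 30.
N/107 = 2193577; 2193577 ≡ 77 (mod 107); 77·82 ≡ 1, so inverse 82.
N/73 = 3215243; 3215243 ≡ 31 (mod 73); 31·33 ≡ 1, so inverse 33.
k ≡ 116·1179461·116 + 98·1554389·30 + 104·2193577·82 + 12·3215243·33 = 40420791760.
40420791760 mod 234712739 = 50200652.

50200652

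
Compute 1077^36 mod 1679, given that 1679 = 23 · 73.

731

Mod 23: 1077 ≡ 19; by Fermat, exponent reduces to 36 mod 22 = 14; 19^14 ≡ 18 (mod 23).
Mod 73: 1077 ≡ 55; 55^36 ≡ 1 (mod 73).
Combine by CRT: x ≡ 18 (mod 23), x ≡ 1 (mod 73) ⇒ x ≡ 731 (mod 1679).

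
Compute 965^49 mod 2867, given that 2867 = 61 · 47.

538

Mod 61: 965 ≡ 50; 50^49 ≡ 50 (mod 61).
Mod 47: 965 ≡ 25; by Fermat, exponent reduces to 49 mod 46 = 3; 25^3 ≡ 21 (mod 47).
Combine by CRT: x ≡ 50 (mod 61), x ≡ 21 (mod 47) ⇒ x ≡ 538 (mod 2867).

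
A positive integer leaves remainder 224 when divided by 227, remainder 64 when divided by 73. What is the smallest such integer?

12255

From x ≡ 224 (mod 227) write x = 224 + 227t. Substituting into x ≡ 64 (mod 73) gives 227t ≡ 59 (mod 73), and since 8⁻¹ ≡ 64 (mod 73), t ≡ 53. Hence x ≡ 224 + 227·53 = 12255 (mod 16571).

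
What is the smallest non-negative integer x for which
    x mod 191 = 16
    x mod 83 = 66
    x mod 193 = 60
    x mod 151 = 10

62920955

The moduli are pairwise coprime; N = 191·83·193·151 = 462003979.
N/191 = 2418869; 2418869 ≡ 45 (mod 191); 45·17 ≡ 1, so inverse 17.
N/83 = 5566313; 5566313 ≡ 1 (mod 83), inverse 1.
N/193 = 2393803; 2393803 ≡ 24 (mod 193); 24·185 ≡ 1, so inverse 185.
N/151 = 3059629; 3059629 ≡ 67 (mod 151); 67·142 ≡ 1, so inverse 142.
x ≡ 16·2418869·17 + 66·5566313·1 + 60·2393803·185 + 10·3059629·142 = 31941195506.
31941195506 mod 462003979 = 62920955.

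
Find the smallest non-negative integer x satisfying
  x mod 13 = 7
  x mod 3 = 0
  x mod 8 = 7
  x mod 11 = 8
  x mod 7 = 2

From x ≡ 7 (mod 13) write x = 7 + 13t. Substituting into x ≡ 0 (mod 3) gives 13t ≡ 2 (mod 3), and since 1⁻¹ ≡ 1 (mod 3), t ≡ 2. Hence x ≡ 7 + 13·2 = 33 (mod 39).
From x ≡ 33 (mod 39) write x = 33 + 39t. Substituting into x ≡ 7 (mod 8) gives 39t ≡ 6 (mod 8), and since 7⁻¹ ≡ 7 (mod 8), t ≡ 2. Hence x ≡ 33 + 39·2 = 111 (mod 312).
From x ≡ 111 (mod 312) write x = 111 + 312t. Substituting into x ≡ 8 (mod 11) gives 312t ≡ 7 (mod 11), and since 4⁻¹ ≡ 3 (mod 11), t ≡ 10. Hence x ≡ 111 + 312·10 = 3231 (mod 3432).
From x ≡ 3231 (mod 3432) write x = 3231 + 3432t. Substituting into x ≡ 2 (mod 7) gives 3432t ≡ 5 (mod 7), and since 2⁻¹ ≡ 4 (mod 7), t ≡ 6. Hence x ≡ 3231 + 3432·6 = 23823 (mod 24024).

23823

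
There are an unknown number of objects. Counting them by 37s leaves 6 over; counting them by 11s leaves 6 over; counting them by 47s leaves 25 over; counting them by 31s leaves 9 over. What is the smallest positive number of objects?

110710

From N ≡ 6 (mod 37) write N = 6 + 37t. Substituting into N ≡ 6 (mod 11) gives 37t ≡ 0 (mod 11), and since 4⁻¹ ≡ 3 (mod 11), t ≡ 0. Hence N ≡ 6 + 37·0 = 6 (mod 407).
From N ≡ 6 (mod 407) write N = 6 + 407t. Substituting into N ≡ 25 (mod 47) gives 407t ≡ 19 (mod 47), and since 31⁻¹ ≡ 44 (mod 47), t ≡ 37. Hence N ≡ 6 + 407·37 = 15065 (mod 19129).
From N ≡ 15065 (mod 19129) write N = 15065 + 19129t. Substituting into N ≡ 9 (mod 31) gives 19129t ≡ 10 (mod 31), and since 2⁻¹ ≡ 16 (mod 31), t ≡ 5. Hence N ≡ 15065 + 19129·5 = 110710 (mod 592999).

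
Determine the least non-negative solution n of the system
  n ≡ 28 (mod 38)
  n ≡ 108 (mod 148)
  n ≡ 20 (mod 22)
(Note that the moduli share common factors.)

11504

Combine the congruences pairwise.
gcd(38, 148) = 2 and 2 | (108 − 28), so the pair is consistent; merging gives n ≡ 256 (mod 2812), where 2812 = lcm(38, 148).
gcd(2812, 22) = 2 and 2 | (20 − 256), so the pair is consistent; merging gives n ≡ 11504 (mod 30932), where 30932 = lcm(2812, 22).
The solution is unique modulo lcm(38, 148, 22) = 30932.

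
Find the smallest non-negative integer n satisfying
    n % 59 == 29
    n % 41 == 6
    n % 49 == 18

17021

From n ≡ 29 (mod 59) write n = 29 + 59t. Substituting into n ≡ 6 (mod 41) gives 59t ≡ 18 (mod 41), and since 18⁻¹ ≡ 16 (mod 41), t ≡ 1. Hence n ≡ 29 + 59·1 = 88 (mod 2419).
From n ≡ 88 (mod 2419) write n = 88 + 2419t. Substituting into n ≡ 18 (mod 49) gives 2419t ≡ 28 (mod 49), and since 18⁻¹ ≡ 30 (mod 49), t ≡ 7. Hence n ≡ 88 + 2419·7 = 17021 (mod 118531).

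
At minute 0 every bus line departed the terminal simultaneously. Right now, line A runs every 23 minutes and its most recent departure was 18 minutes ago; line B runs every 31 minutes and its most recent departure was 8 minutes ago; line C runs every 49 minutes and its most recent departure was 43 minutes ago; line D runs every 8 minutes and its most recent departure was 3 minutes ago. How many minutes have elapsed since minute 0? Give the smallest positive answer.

Combine the congruences pairwise.
From t ≡ 18 (mod 23) write t = 18 + 23s. Substituting into t ≡ 8 (mod 31) gives 23s ≡ 21 (mod 31), and since 23⁻¹ ≡ 27 (mod 31), s ≡ 9. Hence t ≡ 18 + 23·9 = 225 (mod 713).
From t ≡ 225 (mod 713) write t = 225 + 713s. Substituting into t ≡ 43 (mod 49) gives 713s ≡ 14 (mod 49), and since 27⁻¹ ≡ 20 (mod 49), s ≡ 35. Hence t ≡ 225 + 713·35 = 25180 (mod 34937).
From t ≡ 25180 (mod 34937) write t = 25180 + 34937s. Substituting into t ≡ 3 (mod 8) gives 34937s ≡ 7 (mod 8), and since 1⁻¹ ≡ 1 (mod 8), s ≡ 7. Hence t ≡ 25180 + 34937·7 = 269739 (mod 279496).

269739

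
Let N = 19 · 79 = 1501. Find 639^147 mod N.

Mod 19: 639 ≡ 12; by Fermat, exponent reduces to 147 mod 18 = 3; 12^3 ≡ 18 (mod 19).
Mod 79: 639 ≡ 7; by Fermat, exponent reduces to 147 mod 78 = 69; 7^69 ≡ 33 (mod 79).
Combine by CRT: x ≡ 18 (mod 19), x ≡ 33 (mod 79) ⇒ x ≡ 1139 (mod 1501).

1139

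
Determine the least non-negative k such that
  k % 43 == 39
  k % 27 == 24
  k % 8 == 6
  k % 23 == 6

Combine the congruences pairwise.
From k ≡ 39 (mod 43) write k = 39 + 43t. Substituting into k ≡ 24 (mod 27) gives 43t ≡ 12 (mod 27), and since 16⁻¹ ≡ 22 (mod 27), t ≡ 21. Hence k ≡ 39 + 43·21 = 942 (mod 1161).
From k ≡ 942 (mod 1161) write k = 942 + 1161t. Substituting into k ≡ 6 (mod 8) gives 1161t ≡ 0 (mod 8), and since 1⁻¹ ≡ 1 (mod 8), t ≡ 0. Hence k ≡ 942 + 1161·0 = 942 (mod 9288).
From k ≡ 942 (mod 9288) write k = 942 + 9288t. Substituting into k ≡ 6 (mod 23) gives 9288t ≡ 7 (mod 23), and since 19⁻¹ ≡ 17 (mod 23), t ≡ 4. Hence k ≡ 942 + 9288·4 = 38094 (mod 213624).

38094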